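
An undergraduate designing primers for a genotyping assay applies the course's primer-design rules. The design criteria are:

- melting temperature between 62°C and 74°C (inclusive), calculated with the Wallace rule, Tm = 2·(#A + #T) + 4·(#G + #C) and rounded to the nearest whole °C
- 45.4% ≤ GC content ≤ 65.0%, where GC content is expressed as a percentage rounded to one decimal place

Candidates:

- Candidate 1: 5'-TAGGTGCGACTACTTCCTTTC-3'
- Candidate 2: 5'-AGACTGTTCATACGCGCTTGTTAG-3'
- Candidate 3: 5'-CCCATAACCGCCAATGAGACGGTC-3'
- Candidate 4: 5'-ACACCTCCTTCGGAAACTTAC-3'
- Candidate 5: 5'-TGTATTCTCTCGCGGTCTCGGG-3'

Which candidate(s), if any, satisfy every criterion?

Candidate 1 (21 nt, A=3 T=8 G=4 C=6): Tm = 2·11 + 4·10 = 62°C ✓; GC 10/21 = 47.6% ✓ — passes.
Candidate 2 (24 nt, A=5 T=8 G=6 C=5): Tm = 2·13 + 4·11 = 70°C ✓; GC 11/24 = 45.8% ✓ — passes.
Candidate 3 (24 nt, A=7 T=3 G=5 C=9): Tm = 2·10 + 4·14 = 76°C, outside 62–74°C ✗; GC 14/24 = 58.3% ✓ — fails.
Candidate 4 (21 nt, A=6 T=5 G=2 C=8): Tm = 2·11 + 4·10 = 62°C ✓; GC 10/21 = 47.6% ✓ — passes.
Candidate 5 (22 nt, A=1 T=8 G=7 C=6): Tm = 2·9 + 4·13 = 70°C ✓; GC 13/22 = 59.1% ✓ — passes.

Candidate 1, Candidate 2, Candidate 4 and Candidate 5.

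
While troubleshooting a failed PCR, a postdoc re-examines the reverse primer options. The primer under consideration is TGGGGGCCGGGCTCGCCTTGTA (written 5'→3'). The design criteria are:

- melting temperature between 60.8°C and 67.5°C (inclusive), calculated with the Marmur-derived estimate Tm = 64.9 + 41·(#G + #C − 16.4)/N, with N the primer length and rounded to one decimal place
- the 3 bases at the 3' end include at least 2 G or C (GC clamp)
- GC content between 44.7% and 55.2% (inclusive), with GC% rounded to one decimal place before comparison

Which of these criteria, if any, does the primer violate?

Fails: GC clamp, GC content.

Base counts: A=1, T=5, G=10, C=6 (length 22).
Tm: Tm = 64.9 + 41·(16 − 16.4)/22 = 64.2°C ✓
GC clamp: 3' end GTA has 1 G/C, need ≥2 ✗
GC content: GC 16/22 = 72.7%, outside 44.7–55.2% ✗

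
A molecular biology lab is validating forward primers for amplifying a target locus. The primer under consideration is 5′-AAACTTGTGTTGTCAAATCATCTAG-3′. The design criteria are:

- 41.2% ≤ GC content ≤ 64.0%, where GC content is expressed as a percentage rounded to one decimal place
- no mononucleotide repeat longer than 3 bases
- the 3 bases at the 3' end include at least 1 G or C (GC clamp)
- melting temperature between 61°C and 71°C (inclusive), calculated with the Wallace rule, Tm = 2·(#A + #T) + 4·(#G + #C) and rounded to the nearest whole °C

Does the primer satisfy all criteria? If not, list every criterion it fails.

Fails: GC content.

Base counts: A=8, T=9, G=4, C=4 (length 25).
GC content: GC 8/25 = 32.0%, outside 41.2–64.0% ✗
homopolymer run: longest run = 3 ✓
GC clamp: 3' end TAG has 1 G/C ✓
Tm: Tm = 2·17 + 4·8 = 66°C ✓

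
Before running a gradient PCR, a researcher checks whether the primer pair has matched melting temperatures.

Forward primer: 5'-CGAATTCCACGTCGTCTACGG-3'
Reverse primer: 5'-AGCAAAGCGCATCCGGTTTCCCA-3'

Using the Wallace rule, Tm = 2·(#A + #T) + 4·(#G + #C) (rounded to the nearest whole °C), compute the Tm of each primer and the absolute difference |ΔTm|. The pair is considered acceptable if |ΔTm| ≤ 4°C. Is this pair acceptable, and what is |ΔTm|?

Forward: A=4 T=5 G=5 C=7 → Tm = 2·9 + 4·12 = 66°C.
Reverse: A=6 T=4 G=5 C=8 → Tm = 2·10 + 4·13 = 72°C.
|ΔTm| = |66 − 72| = 6°C, > 4°C.

|ΔTm| = 6°C; the pair is not acceptable.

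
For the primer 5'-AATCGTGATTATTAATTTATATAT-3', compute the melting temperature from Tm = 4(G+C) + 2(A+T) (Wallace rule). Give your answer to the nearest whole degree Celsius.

Base counts: A=9, T=12, G=2, C=1 (length 24).
Tm = 2·(9+12) + 4·(2+1) = 2·21 + 4·3 = 42 + 12 = 54°C.

54°C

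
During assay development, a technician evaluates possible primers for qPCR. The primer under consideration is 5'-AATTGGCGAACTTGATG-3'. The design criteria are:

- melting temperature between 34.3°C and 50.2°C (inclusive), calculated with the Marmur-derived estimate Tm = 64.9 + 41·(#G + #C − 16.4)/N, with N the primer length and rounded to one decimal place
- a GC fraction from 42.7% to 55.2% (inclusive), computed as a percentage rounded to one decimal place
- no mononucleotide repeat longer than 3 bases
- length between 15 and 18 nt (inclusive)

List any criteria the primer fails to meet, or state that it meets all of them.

Fails: GC content.

Base counts: A=5, T=5, G=5, C=2 (length 17).
Tm: Tm = 64.9 + 41·(7 − 16.4)/17 = 42.2°C ✓
GC content: GC 7/17 = 41.2%, outside 42.7–55.2% ✗
homopolymer run: longest run = 2 ✓
length: length 17 ✓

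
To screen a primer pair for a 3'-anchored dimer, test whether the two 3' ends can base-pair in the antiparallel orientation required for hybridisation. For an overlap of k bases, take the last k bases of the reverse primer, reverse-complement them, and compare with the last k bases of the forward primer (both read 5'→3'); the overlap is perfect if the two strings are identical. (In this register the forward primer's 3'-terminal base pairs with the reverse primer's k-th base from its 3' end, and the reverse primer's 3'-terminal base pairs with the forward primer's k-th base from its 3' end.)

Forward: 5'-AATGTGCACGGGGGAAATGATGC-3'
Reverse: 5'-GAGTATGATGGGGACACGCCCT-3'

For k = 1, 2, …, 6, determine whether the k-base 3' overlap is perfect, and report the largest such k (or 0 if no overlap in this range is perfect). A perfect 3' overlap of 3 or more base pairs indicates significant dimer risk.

Last 6 bases (5'→3') — forward …TGATGC, reverse …CGCCCT.
Reverse complement of the reverse primer's last 6 bases: AGGGCG; its first k bases are the reverse complement of the reverse primer's last k bases, so a perfect k-base overlap needs the forward primer's last k bases to equal them.
Comparing (forward last k vs required): k=1: C vs A ✗; k=2: GC vs AG ✗; k=3: TGC vs AGG ✗; k=4: ATGC vs AGGG ✗; k=5: GATGC vs AGGGC ✗; k=6: TGATGC vs AGGGCG ✗.
No overlap length from 1 to 6 is perfect, so the longest perfect 3' overlap is 0.

Longest perfect overlap: 0 complementary base pairs; below the dimer-risk threshold (threshold 3).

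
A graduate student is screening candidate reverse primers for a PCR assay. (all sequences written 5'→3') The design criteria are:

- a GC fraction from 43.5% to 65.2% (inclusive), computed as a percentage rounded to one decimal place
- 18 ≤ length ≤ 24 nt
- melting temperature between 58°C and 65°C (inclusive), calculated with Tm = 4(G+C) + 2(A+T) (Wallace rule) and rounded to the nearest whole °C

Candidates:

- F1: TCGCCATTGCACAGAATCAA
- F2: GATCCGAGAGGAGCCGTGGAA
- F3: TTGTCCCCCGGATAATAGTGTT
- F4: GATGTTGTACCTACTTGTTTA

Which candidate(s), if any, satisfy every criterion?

F1 (20 nt, A=7 T=4 G=3 C=6): GC 9/20 = 45.0% ✓; length 20 ✓; Tm = 2·11 + 4·9 = 58°C ✓ — passes.
F2 (21 nt, A=6 T=2 G=9 C=4): GC 13/21 = 61.9% ✓; length 21 ✓; Tm = 2·8 + 4·13 = 68°C, outside 58–65°C ✗ — fails.
F3 (22 nt, A=4 T=8 G=5 C=5): GC 10/22 = 45.5% ✓; length 22 ✓; Tm = 2·12 + 4·10 = 64°C ✓ — passes.
F4 (21 nt, A=4 T=10 G=4 C=3): GC 7/21 = 33.3%, outside 43.5–65.2% ✗; length 21 ✓; Tm = 2·14 + 4·7 = 56°C, outside 58–65°C ✗ — fails.

F1 and F3.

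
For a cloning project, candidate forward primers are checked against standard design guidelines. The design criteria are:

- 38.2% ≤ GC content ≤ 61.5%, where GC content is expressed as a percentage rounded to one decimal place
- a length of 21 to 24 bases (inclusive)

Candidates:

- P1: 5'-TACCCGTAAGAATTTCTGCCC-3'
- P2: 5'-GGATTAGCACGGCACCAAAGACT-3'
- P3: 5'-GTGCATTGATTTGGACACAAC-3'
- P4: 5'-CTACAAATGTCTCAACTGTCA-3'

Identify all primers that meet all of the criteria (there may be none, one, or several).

P1, P2 and P3.

P1 (21 nt, A=5 T=6 G=3 C=7): GC 10/21 = 47.6% ✓; length 21 ✓ — passes.
P2 (23 nt, A=8 T=3 G=6 C=6): GC 12/23 = 52.2% ✓; length 23 ✓ — passes.
P3 (21 nt, A=6 T=6 G=5 C=4): GC 9/21 = 42.9% ✓; length 21 ✓ — passes.
P4 (21 nt, A=7 T=6 G=2 C=6): GC 8/21 = 38.1%, outside 38.2–61.5% ✗; length 21 ✓ — fails.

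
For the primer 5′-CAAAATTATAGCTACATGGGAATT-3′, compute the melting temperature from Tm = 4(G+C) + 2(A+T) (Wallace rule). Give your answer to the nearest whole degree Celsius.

Base counts: A=10, T=7, G=4, C=3 (length 24).
Tm = 2·(10+7) + 4·(4+3) = 2·17 + 4·7 = 34 + 28 = 62°C.

62°C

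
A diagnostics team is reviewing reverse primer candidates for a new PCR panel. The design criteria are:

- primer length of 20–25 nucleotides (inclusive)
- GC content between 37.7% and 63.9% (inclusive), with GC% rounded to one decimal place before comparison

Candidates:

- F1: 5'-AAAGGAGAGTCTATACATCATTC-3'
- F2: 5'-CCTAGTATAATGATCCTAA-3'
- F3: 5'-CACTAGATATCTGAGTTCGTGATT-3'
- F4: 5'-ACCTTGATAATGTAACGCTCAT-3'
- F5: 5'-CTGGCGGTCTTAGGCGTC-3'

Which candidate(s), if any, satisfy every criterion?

F1 (23 nt, A=9 T=6 G=4 C=4): length 23 ✓; GC 8/23 = 34.8%, outside 37.7–63.9% ✗ — fails.
F2 (19 nt, A=7 T=6 G=2 C=4): length 19, outside 20–25 ✗; GC 6/19 = 31.6%, outside 37.7–63.9% ✗ — fails.
F3 (24 nt, A=6 T=9 G=5 C=4): length 24 ✓; GC 9/24 = 37.5%, outside 37.7–63.9% ✗ — fails.
F4 (22 nt, A=7 T=7 G=3 C=5): length 22 ✓; GC 8/22 = 36.4%, outside 37.7–63.9% ✗ — fails.
F5 (18 nt, A=1 T=5 G=7 C=5): length 18, outside 20–25 ✗; GC 12/18 = 66.7%, outside 37.7–63.9% ✗ — fails.

None of the candidates satisfy all criteria.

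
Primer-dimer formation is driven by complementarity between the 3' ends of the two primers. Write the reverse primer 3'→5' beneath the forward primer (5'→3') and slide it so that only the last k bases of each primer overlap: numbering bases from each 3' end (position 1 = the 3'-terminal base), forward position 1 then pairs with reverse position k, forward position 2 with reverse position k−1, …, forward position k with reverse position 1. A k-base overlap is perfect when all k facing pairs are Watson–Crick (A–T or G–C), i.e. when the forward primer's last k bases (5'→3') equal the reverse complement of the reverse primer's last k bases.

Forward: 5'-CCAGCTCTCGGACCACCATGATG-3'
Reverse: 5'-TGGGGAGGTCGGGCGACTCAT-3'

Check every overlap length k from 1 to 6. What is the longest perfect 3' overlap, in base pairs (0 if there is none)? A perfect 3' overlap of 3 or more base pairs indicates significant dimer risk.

Longest perfect overlap: 3 complementary base pairs; significant dimer risk (threshold 3).

Last 6 bases (5'→3') — forward …ATGATG, reverse …ACTCAT.
Reverse complement of the reverse primer's last 6 bases: ATGAGT; its first k bases are the reverse complement of the reverse primer's last k bases, so a perfect k-base overlap needs the forward primer's last k bases to equal them.
Comparing (forward last k vs required): k=1: G vs A ✗; k=2: TG vs AT ✗; k=3: ATG vs ATG ✓; k=4: GATG vs ATGA ✗; k=5: TGATG vs ATGAG ✗; k=6: ATGATG vs ATGAGT ✗.
Only k = 3 is perfect, so the longest perfect 3' overlap is 3.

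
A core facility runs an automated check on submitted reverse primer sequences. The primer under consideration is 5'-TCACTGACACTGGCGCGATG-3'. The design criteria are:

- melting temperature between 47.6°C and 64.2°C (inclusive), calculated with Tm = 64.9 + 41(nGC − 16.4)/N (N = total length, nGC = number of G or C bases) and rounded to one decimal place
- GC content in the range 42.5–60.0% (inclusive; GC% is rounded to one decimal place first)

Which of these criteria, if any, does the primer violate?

Base counts: A=4, T=4, G=6, C=6 (length 20).
Tm: Tm = 64.9 + 41·(12 − 16.4)/20 = 55.9°C ✓
GC content: GC 12/20 = 60.0% ✓

Meets all criteria.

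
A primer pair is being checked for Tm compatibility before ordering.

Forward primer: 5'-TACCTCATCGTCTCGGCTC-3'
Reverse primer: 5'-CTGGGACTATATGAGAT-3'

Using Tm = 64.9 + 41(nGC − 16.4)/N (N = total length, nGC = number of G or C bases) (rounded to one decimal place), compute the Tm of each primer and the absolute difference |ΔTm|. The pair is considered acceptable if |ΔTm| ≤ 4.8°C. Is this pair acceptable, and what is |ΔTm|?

|ΔTm| = 11.0°C; the pair is not acceptable.

Forward: G+C = 11, N = 19 → Tm = 64.9 + 41·(11 − 16.4)/19 = 53.2°C.
Reverse: G+C = 7, N = 17 → Tm = 64.9 + 41·(7 − 16.4)/17 = 42.2°C.
|ΔTm| = |53.2 − 42.2| = 11.0°C, > 4.8°C.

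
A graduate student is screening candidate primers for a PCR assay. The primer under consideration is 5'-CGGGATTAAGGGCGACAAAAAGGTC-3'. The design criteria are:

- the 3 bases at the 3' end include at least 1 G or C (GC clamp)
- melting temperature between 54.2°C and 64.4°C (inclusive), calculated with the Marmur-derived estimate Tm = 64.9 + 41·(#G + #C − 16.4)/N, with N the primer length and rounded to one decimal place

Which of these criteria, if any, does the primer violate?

Base counts: A=9, T=3, G=9, C=4 (length 25).
GC clamp: 3' end GTC has 2 G/C ✓
Tm: Tm = 64.9 + 41·(13 − 16.4)/25 = 59.3°C ✓

Meets all criteria.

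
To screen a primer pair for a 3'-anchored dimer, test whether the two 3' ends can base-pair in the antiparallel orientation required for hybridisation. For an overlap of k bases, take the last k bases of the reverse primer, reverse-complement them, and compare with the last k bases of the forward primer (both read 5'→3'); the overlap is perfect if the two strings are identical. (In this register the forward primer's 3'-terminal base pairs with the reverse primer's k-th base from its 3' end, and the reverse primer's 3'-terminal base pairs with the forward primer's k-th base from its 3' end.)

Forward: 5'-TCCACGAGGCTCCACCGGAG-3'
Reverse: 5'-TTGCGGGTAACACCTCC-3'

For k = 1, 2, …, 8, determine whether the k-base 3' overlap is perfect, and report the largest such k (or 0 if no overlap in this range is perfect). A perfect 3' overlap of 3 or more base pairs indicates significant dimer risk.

Longest perfect overlap: 4 complementary base pairs; significant dimer risk (threshold 3).

Last 8 bases (5'→3') — forward …CACCGGAG, reverse …ACACCTCC.
Reverse complement of the reverse primer's last 8 bases: GGAGGTGT; its first k bases are the reverse complement of the reverse primer's last k bases, so a perfect k-base overlap needs the forward primer's last k bases to equal them.
Comparing (forward last k vs required): k=1: G vs G ✓; k=2: AG vs GG ✗; k=3: GAG vs GGA ✗; k=4: GGAG vs GGAG ✓; k=5: CGGAG vs GGAGG ✗; k=6: CCGGAG vs GGAGGT ✗; k=7: ACCGGAG vs GGAGGTG ✗; k=8: CACCGGAG vs GGAGGTGT ✗.
Perfect overlaps at k = 1, 4; the largest is 4.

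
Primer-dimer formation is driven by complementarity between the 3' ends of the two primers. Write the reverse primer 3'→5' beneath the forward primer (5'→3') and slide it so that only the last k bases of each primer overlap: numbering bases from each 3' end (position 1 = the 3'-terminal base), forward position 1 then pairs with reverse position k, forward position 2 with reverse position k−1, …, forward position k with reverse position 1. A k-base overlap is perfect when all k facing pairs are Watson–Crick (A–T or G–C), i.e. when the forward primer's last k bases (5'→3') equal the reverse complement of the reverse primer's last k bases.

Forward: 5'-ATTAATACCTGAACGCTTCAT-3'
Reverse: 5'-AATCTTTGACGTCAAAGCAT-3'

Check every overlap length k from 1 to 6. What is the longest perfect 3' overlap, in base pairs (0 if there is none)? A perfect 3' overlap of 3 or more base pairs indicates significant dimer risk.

Last 6 bases (5'→3') — forward …CTTCAT, reverse …AAGCAT.
Reverse complement of the reverse primer's last 6 bases: ATGCTT; its first k bases are the reverse complement of the reverse primer's last k bases, so a perfect k-base overlap needs the forward primer's last k bases to equal them.
Comparing (forward last k vs required): k=1: T vs A ✗; k=2: AT vs AT ✓; k=3: CAT vs ATG ✗; k=4: TCAT vs ATGC ✗; k=5: TTCAT vs ATGCT ✗; k=6: CTTCAT vs ATGCTT ✗.
Only k = 2 is perfect, so the longest perfect 3' overlap is 2.

Longest perfect overlap: 2 complementary base pairs; below the dimer-risk threshold (threshold 3).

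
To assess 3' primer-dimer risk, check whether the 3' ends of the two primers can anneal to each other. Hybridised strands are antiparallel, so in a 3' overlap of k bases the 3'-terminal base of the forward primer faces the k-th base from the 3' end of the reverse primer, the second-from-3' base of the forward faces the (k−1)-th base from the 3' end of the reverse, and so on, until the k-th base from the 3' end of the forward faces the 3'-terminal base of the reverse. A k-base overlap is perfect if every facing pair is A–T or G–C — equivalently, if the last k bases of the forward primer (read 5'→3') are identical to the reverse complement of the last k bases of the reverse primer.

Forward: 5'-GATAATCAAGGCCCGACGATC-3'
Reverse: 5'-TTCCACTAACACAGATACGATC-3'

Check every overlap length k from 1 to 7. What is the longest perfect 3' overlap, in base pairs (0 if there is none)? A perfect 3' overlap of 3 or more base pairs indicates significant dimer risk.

Longest perfect overlap: 4 complementary base pairs; significant dimer risk (threshold 3).

Last 7 bases (5'→3') — forward …GACGATC, reverse …TACGATC.
Reverse complement of the reverse primer's last 7 bases: GATCGTA; its first k bases are the reverse complement of the reverse primer's last k bases, so a perfect k-base overlap needs the forward primer's last k bases to equal them.
Comparing (forward last k vs required): k=1: C vs G ✗; k=2: TC vs GA ✗; k=3: ATC vs GAT ✗; k=4: GATC vs GATC ✓; k=5: CGATC vs GATCG ✗; k=6: ACGATC vs GATCGT ✗; k=7: GACGATC vs GATCGTA ✗.
Only k = 4 is perfect, so the longest perfect 3' overlap is 4.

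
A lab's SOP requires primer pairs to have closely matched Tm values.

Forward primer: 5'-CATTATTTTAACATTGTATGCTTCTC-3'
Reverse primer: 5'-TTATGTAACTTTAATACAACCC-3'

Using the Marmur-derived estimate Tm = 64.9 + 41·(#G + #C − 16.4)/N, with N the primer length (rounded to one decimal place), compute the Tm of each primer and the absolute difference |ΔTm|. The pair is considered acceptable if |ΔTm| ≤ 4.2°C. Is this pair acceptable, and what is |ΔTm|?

Forward: G+C = 7, N = 26 → Tm = 64.9 + 41·(7 − 16.4)/26 = 50.1°C.
Reverse: G+C = 6, N = 22 → Tm = 64.9 + 41·(6 − 16.4)/22 = 45.5°C.
|ΔTm| = |50.1 − 45.5| = 4.6°C, > 4.2°C.

|ΔTm| = 4.6°C; the pair is not acceptable.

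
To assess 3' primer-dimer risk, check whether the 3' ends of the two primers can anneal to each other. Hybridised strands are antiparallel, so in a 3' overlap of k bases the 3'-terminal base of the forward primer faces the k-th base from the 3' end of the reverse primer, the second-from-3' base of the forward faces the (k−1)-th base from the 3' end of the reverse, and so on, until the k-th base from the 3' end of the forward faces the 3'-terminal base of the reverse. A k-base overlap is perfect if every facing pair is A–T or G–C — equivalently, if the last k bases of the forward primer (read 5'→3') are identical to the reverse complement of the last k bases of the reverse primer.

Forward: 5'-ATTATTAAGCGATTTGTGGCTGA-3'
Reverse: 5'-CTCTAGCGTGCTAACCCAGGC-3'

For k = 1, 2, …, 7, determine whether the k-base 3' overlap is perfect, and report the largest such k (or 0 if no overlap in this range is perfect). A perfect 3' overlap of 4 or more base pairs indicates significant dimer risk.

Longest perfect overlap: 0 complementary base pairs; below the dimer-risk threshold (threshold 4).

Last 7 bases (5'→3') — forward …TGGCTGA, reverse …CCCAGGC.
Reverse complement of the reverse primer's last 7 bases: GCCTGGG; its first k bases are the reverse complement of the reverse primer's last k bases, so a perfect k-base overlap needs the forward primer's last k bases to equal them.
Comparing (forward last k vs required): k=1: A vs G ✗; k=2: GA vs GC ✗; k=3: TGA vs GCC ✗; k=4: CTGA vs GCCT ✗; k=5: GCTGA vs GCCTG ✗; k=6: GGCTGA vs GCCTGG ✗; k=7: TGGCTGA vs GCCTGGG ✗.
No overlap length from 1 to 7 is perfect, so the longest perfect 3' overlap is 0.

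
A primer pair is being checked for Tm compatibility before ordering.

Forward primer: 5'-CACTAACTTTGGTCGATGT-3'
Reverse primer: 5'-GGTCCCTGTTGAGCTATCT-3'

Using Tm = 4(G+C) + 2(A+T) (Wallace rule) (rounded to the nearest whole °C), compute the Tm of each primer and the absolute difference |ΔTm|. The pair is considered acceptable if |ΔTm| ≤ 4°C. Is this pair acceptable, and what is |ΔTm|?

|ΔTm| = 4°C; the pair is acceptable.

Forward: A=4 T=7 G=4 C=4 → Tm = 2·11 + 4·8 = 54°C.
Reverse: A=2 T=7 G=5 C=5 → Tm = 2·9 + 4·10 = 58°C.
|ΔTm| = |54 − 58| = 4°C, ≤ 4°C.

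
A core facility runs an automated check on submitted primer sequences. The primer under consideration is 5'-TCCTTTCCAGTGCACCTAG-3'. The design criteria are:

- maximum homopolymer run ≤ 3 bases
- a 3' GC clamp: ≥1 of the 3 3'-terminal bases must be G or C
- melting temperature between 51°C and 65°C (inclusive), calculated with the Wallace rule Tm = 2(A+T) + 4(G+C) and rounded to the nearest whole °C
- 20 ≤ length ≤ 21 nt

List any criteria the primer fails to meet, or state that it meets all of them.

Fails: length.

Base counts: A=3, T=6, G=3, C=7 (length 19).
homopolymer run: longest run = 3 ✓
GC clamp: 3' end TAG has 1 G/C ✓
Tm: Tm = 2·9 + 4·10 = 58°C ✓
length: length 19, outside 20–21 ✗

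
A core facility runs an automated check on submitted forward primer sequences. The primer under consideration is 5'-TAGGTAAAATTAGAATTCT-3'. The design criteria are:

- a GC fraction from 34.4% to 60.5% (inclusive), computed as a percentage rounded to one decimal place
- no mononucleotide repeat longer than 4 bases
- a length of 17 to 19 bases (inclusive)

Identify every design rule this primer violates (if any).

Base counts: A=8, T=7, G=3, C=1 (length 19).
GC content: GC 4/19 = 21.1%, outside 34.4–60.5% ✗
homopolymer run: longest run = 4 ✓
length: length 19 ✓

Fails: GC content.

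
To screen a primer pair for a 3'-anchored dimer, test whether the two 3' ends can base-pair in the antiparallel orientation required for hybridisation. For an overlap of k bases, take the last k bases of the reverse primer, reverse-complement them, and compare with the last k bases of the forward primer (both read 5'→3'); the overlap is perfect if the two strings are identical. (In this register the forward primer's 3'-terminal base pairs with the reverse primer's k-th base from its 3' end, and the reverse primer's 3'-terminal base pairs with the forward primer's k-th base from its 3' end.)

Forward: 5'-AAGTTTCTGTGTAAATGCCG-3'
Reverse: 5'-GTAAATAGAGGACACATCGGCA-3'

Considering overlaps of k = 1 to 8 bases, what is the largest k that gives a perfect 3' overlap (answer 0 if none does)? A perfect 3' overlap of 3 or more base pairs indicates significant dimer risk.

Last 8 bases (5'→3') — forward …AAATGCCG, reverse …CATCGGCA.
Reverse complement of the reverse primer's last 8 bases: TGCCGATG; its first k bases are the reverse complement of the reverse primer's last k bases, so a perfect k-base overlap needs the forward primer's last k bases to equal them.
Comparing (forward last k vs required): k=1: G vs T ✗; k=2: CG vs TG ✗; k=3: CCG vs TGC ✗; k=4: GCCG vs TGCC ✗; k=5: TGCCG vs TGCCG ✓; k=6: ATGCCG vs TGCCGA ✗; k=7: AATGCCG vs TGCCGAT ✗; k=8: AAATGCCG vs TGCCGATG ✗.
Only k = 5 is perfect, so the longest perfect 3' overlap is 5.

Longest perfect overlap: 5 complementary base pairs; significant dimer risk (threshold 3).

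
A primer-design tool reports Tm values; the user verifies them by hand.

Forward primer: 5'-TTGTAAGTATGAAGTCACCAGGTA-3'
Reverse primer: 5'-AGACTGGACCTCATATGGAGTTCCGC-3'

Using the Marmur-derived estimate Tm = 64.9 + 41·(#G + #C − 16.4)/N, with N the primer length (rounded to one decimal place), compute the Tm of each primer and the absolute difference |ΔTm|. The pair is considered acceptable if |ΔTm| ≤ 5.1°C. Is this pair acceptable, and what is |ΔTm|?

Forward: G+C = 9, N = 24 → Tm = 64.9 + 41·(9 − 16.4)/24 = 52.3°C.
Reverse: G+C = 14, N = 26 → Tm = 64.9 + 41·(14 − 16.4)/26 = 61.1°C.
|ΔTm| = |52.3 − 61.1| = 8.8°C, > 5.1°C.

|ΔTm| = 8.8°C; the pair is not acceptable.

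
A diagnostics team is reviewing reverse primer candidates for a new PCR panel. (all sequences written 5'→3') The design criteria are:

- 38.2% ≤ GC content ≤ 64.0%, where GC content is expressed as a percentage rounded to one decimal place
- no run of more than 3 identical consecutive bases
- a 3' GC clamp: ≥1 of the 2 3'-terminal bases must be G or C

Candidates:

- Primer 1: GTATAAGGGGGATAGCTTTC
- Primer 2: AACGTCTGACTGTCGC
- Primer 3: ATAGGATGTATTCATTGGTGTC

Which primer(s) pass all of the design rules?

Primer 2 only.

Primer 1 (20 nt, A=5 T=6 G=7 C=2): GC 9/20 = 45.0% ✓; longest run = 5, exceeds 3 ✗; 3' end TC has 1 G/C ✓ — fails.
Primer 2 (16 nt, A=3 T=4 G=4 C=5): GC 9/16 = 56.3% ✓; longest run = 2 ✓; 3' end GC has 2 G/C ✓ — passes.
Primer 3 (22 nt, A=5 T=9 G=6 C=2): GC 8/22 = 36.4%, outside 38.2–64.0% ✗; longest run = 2 ✓; 3' end TC has 1 G/C ✓ — fails.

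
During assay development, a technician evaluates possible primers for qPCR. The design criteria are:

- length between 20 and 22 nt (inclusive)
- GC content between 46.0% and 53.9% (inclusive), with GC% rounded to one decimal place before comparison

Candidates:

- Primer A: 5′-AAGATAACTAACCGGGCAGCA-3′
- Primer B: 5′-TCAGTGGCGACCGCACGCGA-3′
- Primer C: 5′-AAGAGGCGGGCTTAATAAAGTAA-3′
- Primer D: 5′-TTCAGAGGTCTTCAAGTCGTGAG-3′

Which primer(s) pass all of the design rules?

Primer A only.

Primer A (21 nt, A=9 T=2 G=5 C=5): length 21 ✓; GC 10/21 = 47.6% ✓ — passes.
Primer B (20 nt, A=4 T=2 G=7 C=7): length 20 ✓; GC 14/20 = 70.0%, outside 46.0–53.9% ✗ — fails.
Primer C (23 nt, A=10 T=4 G=7 C=2): length 23, outside 20–22 ✗; GC 9/23 = 39.1%, outside 46.0–53.9% ✗ — fails.
Primer D (23 nt, A=5 T=7 G=7 C=4): length 23, outside 20–22 ✗; GC 11/23 = 47.8% ✓ — fails.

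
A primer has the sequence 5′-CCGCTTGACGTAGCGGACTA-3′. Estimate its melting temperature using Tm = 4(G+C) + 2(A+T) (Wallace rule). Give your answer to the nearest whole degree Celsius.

64°C

Base counts: A=4, T=4, G=6, C=6 (length 20).
Tm = 2·(4+4) + 4·(6+6) = 2·8 + 4·12 = 16 + 48 = 64°C.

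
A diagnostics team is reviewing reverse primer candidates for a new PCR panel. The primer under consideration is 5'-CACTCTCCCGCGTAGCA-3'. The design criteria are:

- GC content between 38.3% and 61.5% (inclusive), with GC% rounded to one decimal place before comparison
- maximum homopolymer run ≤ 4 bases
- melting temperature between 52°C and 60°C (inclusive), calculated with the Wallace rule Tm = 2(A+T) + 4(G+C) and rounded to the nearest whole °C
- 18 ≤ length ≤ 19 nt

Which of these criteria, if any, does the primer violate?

Base counts: A=3, T=3, G=3, C=8 (length 17).
GC content: GC 11/17 = 64.7%, outside 38.3–61.5% ✗
homopolymer run: longest run = 3 ✓
Tm: Tm = 2·6 + 4·11 = 56°C ✓
length: length 17, outside 18–19 ✗

Fails: GC content, length.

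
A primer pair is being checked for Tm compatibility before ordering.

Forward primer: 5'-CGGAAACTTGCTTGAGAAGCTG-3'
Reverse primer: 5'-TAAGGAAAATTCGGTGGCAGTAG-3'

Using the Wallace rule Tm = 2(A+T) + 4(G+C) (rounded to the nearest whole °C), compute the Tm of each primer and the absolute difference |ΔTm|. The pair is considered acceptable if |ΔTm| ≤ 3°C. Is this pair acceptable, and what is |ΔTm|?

|ΔTm| = 0°C; the pair is acceptable.

Forward: A=6 T=5 G=7 C=4 → Tm = 2·11 + 4·11 = 66°C.
Reverse: A=8 T=5 G=8 C=2 → Tm = 2·13 + 4·10 = 66°C.
|ΔTm| = |66 − 66| = 0°C, ≤ 3°C.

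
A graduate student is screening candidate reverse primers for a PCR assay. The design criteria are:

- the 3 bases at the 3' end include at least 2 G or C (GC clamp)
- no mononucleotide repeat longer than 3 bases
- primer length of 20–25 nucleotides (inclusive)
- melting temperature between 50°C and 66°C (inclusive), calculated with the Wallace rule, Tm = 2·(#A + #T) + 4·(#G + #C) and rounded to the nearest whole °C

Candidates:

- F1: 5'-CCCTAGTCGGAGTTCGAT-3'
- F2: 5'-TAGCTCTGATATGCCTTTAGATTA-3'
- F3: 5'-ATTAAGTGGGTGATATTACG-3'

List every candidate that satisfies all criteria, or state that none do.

F1 (18 nt, A=3 T=5 G=5 C=5): 3' end GAT has 1 G/C, need ≥2 ✗; longest run = 3 ✓; length 18, outside 20–25 ✗; Tm = 2·8 + 4·10 = 56°C ✓ — fails.
F2 (24 nt, A=6 T=10 G=4 C=4): 3' end TTA has 0 G/C, need ≥2 ✗; longest run = 3 ✓; length 24 ✓; Tm = 2·16 + 4·8 = 64°C ✓ — fails.
F3 (20 nt, A=6 T=7 G=6 C=1): 3' end ACG has 2 G/C ✓; longest run = 3 ✓; length 20 ✓; Tm = 2·13 + 4·7 = 54°C ✓ — passes.

F3 only.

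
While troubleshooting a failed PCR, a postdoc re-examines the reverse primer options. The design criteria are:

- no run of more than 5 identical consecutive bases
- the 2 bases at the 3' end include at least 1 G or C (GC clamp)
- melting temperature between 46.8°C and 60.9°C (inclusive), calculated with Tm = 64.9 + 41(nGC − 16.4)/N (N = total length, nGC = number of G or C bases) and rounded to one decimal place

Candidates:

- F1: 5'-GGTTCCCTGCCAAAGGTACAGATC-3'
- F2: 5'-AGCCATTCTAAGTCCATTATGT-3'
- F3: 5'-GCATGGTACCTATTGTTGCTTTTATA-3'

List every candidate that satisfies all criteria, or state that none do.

F1 and F2.

F1 (24 nt, A=6 T=5 G=6 C=7): longest run = 3 ✓; 3' end TC has 1 G/C ✓; Tm = 64.9 + 41·(13 − 16.4)/24 = 59.1°C ✓ — passes.
F2 (22 nt, A=6 T=8 G=3 C=5): longest run = 2 ✓; 3' end GT has 1 G/C ✓; Tm = 64.9 + 41·(8 − 16.4)/22 = 49.2°C ✓ — passes.
F3 (26 nt, A=5 T=12 G=5 C=4): longest run = 4 ✓; 3' end TA has 0 G/C, need ≥1 ✗; Tm = 64.9 + 41·(9 − 16.4)/26 = 53.2°C ✓ — fails.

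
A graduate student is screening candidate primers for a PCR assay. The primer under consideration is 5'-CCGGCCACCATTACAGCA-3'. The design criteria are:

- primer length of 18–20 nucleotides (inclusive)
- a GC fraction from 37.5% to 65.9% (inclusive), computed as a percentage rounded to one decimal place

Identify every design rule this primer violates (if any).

Meets all criteria.

Base counts: A=5, T=2, G=3, C=8 (length 18).
length: length 18 ✓
GC content: GC 11/18 = 61.1% ✓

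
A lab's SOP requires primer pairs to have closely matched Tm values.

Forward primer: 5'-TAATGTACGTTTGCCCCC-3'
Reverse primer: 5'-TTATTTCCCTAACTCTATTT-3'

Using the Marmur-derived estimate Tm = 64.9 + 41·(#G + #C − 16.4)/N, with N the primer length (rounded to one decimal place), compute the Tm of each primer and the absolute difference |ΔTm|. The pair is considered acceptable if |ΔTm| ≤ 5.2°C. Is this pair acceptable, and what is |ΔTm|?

Forward: G+C = 9, N = 18 → Tm = 64.9 + 41·(9 − 16.4)/18 = 48.0°C.
Reverse: G+C = 5, N = 20 → Tm = 64.9 + 41·(5 − 16.4)/20 = 41.5°C.
|ΔTm| = |48.0 − 41.5| = 6.5°C, > 5.2°C.

|ΔTm| = 6.5°C; the pair is not acceptable.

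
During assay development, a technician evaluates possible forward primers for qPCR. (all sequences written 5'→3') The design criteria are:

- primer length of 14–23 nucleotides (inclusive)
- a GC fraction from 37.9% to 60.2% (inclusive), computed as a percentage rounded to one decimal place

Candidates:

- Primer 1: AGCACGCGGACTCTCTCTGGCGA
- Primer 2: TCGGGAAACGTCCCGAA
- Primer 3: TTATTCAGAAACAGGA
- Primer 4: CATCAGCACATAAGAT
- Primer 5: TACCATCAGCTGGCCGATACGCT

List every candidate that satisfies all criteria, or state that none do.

Primer 2 and Primer 5.

Primer 1 (23 nt, A=4 T=4 G=7 C=8): length 23 ✓; GC 15/23 = 65.2%, outside 37.9–60.2% ✗ — fails.
Primer 2 (17 nt, A=5 T=2 G=5 C=5): length 17 ✓; GC 10/17 = 58.8% ✓ — passes.
Primer 3 (16 nt, A=7 T=4 G=3 C=2): length 16 ✓; GC 5/16 = 31.3%, outside 37.9–60.2% ✗ — fails.
Primer 4 (16 nt, A=7 T=3 G=2 C=4): length 16 ✓; GC 6/16 = 37.5%, outside 37.9–60.2% ✗ — fails.
Primer 5 (23 nt, A=5 T=5 G=5 C=8): length 23 ✓; GC 13/23 = 56.5% ✓ — passes.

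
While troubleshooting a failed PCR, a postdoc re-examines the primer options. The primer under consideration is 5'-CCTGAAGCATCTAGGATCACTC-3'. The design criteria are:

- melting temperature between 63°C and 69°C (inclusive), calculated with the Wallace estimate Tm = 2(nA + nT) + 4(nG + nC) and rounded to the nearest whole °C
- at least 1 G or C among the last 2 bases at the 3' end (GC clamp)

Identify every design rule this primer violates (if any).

Meets all criteria.

Base counts: A=6, T=5, G=4, C=7 (length 22).
Tm: Tm = 2·11 + 4·11 = 66°C ✓
GC clamp: 3' end TC has 1 G/C ✓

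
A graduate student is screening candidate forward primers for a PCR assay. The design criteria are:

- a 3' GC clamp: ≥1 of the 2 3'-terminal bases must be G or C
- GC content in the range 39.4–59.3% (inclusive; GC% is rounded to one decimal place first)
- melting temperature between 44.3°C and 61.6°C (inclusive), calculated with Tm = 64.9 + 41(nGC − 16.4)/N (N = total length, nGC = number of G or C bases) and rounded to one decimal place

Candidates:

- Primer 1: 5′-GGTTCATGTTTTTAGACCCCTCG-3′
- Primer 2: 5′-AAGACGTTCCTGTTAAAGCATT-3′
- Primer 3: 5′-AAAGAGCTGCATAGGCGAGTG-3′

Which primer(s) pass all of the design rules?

Primer 1 (23 nt, A=3 T=9 G=5 C=6): 3' end CG has 2 G/C ✓; GC 11/23 = 47.8% ✓; Tm = 64.9 + 41·(11 − 16.4)/23 = 55.3°C ✓ — passes.
Primer 2 (22 nt, A=7 T=7 G=4 C=4): 3' end TT has 0 G/C, need ≥1 ✗; GC 8/22 = 36.4%, outside 39.4–59.3% ✗; Tm = 64.9 + 41·(8 − 16.4)/22 = 49.2°C ✓ — fails.
Primer 3 (21 nt, A=7 T=3 G=8 C=3): 3' end TG has 1 G/C ✓; GC 11/21 = 52.4% ✓; Tm = 64.9 + 41·(11 − 16.4)/21 = 54.4°C ✓ — passes.

Primer 1 and Primer 3.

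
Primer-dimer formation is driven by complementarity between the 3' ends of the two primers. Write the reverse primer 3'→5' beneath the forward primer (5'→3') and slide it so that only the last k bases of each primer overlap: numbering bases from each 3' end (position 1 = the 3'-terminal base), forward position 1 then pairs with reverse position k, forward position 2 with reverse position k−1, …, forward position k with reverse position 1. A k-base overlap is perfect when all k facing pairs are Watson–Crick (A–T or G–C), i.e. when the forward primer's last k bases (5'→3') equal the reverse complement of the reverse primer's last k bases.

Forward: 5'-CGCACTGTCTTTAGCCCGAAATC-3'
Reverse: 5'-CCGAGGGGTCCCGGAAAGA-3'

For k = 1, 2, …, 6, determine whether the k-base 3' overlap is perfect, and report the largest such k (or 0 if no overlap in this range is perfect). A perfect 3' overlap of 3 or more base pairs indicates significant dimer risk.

Last 6 bases (5'→3') — forward …GAAATC, reverse …GAAAGA.
Reverse complement of the reverse primer's last 6 bases: TCTTTC; its first k bases are the reverse complement of the reverse primer's last k bases, so a perfect k-base overlap needs the forward primer's last k bases to equal them.
Comparing (forward last k vs required): k=1: C vs T ✗; k=2: TC vs TC ✓; k=3: ATC vs TCT ✗; k=4: AATC vs TCTT ✗; k=5: AAATC vs TCTTT ✗; k=6: GAAATC vs TCTTTC ✗.
Only k = 2 is perfect, so the longest perfect 3' overlap is 2.

Longest perfect overlap: 2 complementary base pairs; below the dimer-risk threshold (threshold 3).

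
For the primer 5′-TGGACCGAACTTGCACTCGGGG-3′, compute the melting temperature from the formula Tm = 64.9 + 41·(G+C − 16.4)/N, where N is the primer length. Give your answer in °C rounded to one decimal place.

60.4°C

Base counts: A=4, T=4, G=8, C=6; G+C = 14, N = 22.
Tm = 64.9 + 41·(14 − 16.4)/22 = 64.9 + -98.40/22 = 60.4°C.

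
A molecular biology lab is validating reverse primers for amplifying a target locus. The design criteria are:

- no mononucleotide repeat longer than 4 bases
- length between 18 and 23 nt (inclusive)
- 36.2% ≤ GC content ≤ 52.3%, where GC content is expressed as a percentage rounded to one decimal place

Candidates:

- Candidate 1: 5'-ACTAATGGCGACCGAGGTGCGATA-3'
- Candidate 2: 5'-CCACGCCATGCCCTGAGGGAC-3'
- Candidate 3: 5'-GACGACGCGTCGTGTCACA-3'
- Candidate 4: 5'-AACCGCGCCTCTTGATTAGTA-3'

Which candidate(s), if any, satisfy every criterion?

Candidate 1 (24 nt, A=7 T=4 G=8 C=5): longest run = 2 ✓; length 24, outside 18–23 ✗; GC 13/24 = 54.2%, outside 36.2–52.3% ✗ — fails.
Candidate 2 (21 nt, A=4 T=2 G=6 C=9): longest run = 3 ✓; length 21 ✓; GC 15/21 = 71.4%, outside 36.2–52.3% ✗ — fails.
Candidate 3 (19 nt, A=4 T=3 G=6 C=6): longest run = 1 ✓; length 19 ✓; GC 12/19 = 63.2%, outside 36.2–52.3% ✗ — fails.
Candidate 4 (21 nt, A=5 T=6 G=4 C=6): longest run = 2 ✓; length 21 ✓; GC 10/21 = 47.6% ✓ — passes.

Candidate 4 only.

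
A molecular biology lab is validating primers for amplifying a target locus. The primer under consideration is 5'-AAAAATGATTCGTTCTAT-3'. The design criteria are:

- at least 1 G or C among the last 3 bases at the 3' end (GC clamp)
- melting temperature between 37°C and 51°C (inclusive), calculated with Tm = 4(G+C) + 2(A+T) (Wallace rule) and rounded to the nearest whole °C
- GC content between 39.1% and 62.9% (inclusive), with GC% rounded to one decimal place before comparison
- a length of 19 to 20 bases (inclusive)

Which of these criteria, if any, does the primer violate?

Fails: GC clamp, GC content, length.

Base counts: A=7, T=7, G=2, C=2 (length 18).
GC clamp: 3' end TAT has 0 G/C, need ≥1 ✗
Tm: Tm = 2·14 + 4·4 = 44°C ✓
GC content: GC 4/18 = 22.2%, outside 39.1–62.9% ✗
length: length 18, outside 19–20 ✗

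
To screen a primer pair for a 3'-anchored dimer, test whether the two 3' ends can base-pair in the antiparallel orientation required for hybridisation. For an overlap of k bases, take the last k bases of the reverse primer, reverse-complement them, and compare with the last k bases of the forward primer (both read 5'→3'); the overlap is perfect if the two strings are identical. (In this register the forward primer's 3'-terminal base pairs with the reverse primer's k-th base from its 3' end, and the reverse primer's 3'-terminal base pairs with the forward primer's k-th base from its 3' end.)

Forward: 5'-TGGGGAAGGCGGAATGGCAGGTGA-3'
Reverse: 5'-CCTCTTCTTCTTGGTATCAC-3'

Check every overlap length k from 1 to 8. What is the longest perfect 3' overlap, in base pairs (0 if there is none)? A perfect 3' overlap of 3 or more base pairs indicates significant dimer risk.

Longest perfect overlap: 4 complementary base pairs; significant dimer risk (threshold 3).

Last 8 bases (5'→3') — forward …GCAGGTGA, reverse …GGTATCAC.
Reverse complement of the reverse primer's last 8 bases: GTGATACC; its first k bases are the reverse complement of the reverse primer's last k bases, so a perfect k-base overlap needs the forward primer's last k bases to equal them.
Comparing (forward last k vs required): k=1: A vs G ✗; k=2: GA vs GT ✗; k=3: TGA vs GTG ✗; k=4: GTGA vs GTGA ✓; k=5: GGTGA vs GTGAT ✗; k=6: AGGTGA vs GTGATA ✗; k=7: CAGGTGA vs GTGATAC ✗; k=8: GCAGGTGA vs GTGATACC ✗.
Only k = 4 is perfect, so the longest perfect 3' overlap is 4.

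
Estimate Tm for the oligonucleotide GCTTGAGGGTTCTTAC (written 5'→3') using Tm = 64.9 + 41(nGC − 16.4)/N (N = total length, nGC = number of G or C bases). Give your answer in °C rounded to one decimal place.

Base counts: A=2, T=6, G=5, C=3; G+C = 8, N = 16.
Tm = 64.9 + 41·(8 − 16.4)/16 = 64.9 + -344.40/16 = 43.4°C.

43.4°C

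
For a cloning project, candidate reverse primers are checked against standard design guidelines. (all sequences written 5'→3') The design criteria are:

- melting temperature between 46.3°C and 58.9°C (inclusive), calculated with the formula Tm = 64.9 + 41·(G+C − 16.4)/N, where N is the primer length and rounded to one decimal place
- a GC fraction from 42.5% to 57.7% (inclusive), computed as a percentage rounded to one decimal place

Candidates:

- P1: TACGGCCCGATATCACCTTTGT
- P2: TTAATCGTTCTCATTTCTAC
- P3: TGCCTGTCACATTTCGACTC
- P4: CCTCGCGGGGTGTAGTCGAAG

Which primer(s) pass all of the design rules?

P1 (22 nt, A=4 T=7 G=4 C=7): Tm = 64.9 + 41·(11 − 16.4)/22 = 54.8°C ✓; GC 11/22 = 50.0% ✓ — passes.
P2 (20 nt, A=4 T=10 G=1 C=5): Tm = 64.9 + 41·(6 − 16.4)/20 = 43.6°C, outside 46.3–58.9°C ✗; GC 6/20 = 30.0%, outside 42.5–57.7% ✗ — fails.
P3 (20 nt, A=3 T=7 G=3 C=7): Tm = 64.9 + 41·(10 − 16.4)/20 = 51.8°C ✓; GC 10/20 = 50.0% ✓ — passes.
P4 (21 nt, A=3 T=4 G=9 C=5): Tm = 64.9 + 41·(14 − 16.4)/21 = 60.2°C, outside 46.3–58.9°C ✗; GC 14/21 = 66.7%, outside 42.5–57.7% ✗ — fails.

P1 and P3.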